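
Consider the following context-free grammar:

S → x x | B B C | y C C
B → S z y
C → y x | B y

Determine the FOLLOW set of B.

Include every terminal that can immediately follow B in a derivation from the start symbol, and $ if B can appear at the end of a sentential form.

We compute FOLLOW(B) using the standard algorithm.
FOLLOW(S) starts with {$}.
FIRST(B) = {x, y}
FIRST(C) = {x, y}
FIRST(S) = {x, y}
FOLLOW(B) = {x, y}
FOLLOW(C) = {$, x, y, z}
FOLLOW(S) = {$, z}
Therefore, FOLLOW(B) = {x, y}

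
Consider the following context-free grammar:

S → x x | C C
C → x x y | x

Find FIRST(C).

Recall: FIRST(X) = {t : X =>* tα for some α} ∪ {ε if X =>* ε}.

We compute FIRST(C) using the standard algorithm.
FIRST(C) = {x}
FIRST(S) = {x}
Therefore, FIRST(C) = {x}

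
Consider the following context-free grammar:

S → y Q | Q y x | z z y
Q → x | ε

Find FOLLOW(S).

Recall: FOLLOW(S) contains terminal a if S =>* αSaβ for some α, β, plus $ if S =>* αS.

We compute FOLLOW(S) using the standard algorithm.
FOLLOW(S) starts with {$}.
FIRST(Q) = {x, ε}
FIRST(S) = {x, y, z}
FOLLOW(Q) = {$, y}
FOLLOW(S) = {$}
Therefore, FOLLOW(S) = {$}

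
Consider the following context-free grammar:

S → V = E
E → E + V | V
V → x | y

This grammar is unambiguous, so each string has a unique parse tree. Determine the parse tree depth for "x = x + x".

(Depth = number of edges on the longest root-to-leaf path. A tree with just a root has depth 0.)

4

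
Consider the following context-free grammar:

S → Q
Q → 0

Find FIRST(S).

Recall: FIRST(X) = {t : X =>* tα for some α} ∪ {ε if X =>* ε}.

We compute FIRST(S) using the standard algorithm.
FIRST(Q) = {0}
FIRST(S) = {0}
Therefore, FIRST(S) = {0}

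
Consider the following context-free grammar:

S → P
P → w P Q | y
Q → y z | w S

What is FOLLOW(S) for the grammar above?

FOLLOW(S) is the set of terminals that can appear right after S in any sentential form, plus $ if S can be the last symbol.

We compute FOLLOW(S) using the standard algorithm.
FOLLOW(S) starts with {$}.
FIRST(P) = {w, y}
FIRST(Q) = {w, y}
FIRST(S) = {w, y}
FOLLOW(P) = {$, w, y}
FOLLOW(Q) = {$, w, y}
FOLLOW(S) = {$, w, y}
Therefore, FOLLOW(S) = {$, w, y}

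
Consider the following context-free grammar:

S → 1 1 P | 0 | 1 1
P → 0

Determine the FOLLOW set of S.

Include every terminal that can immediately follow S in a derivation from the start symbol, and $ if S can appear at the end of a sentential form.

We compute FOLLOW(S) using the standard algorithm.
FOLLOW(S) starts with {$}.
FIRST(P) = {0}
FIRST(S) = {0, 1}
FOLLOW(P) = {$}
FOLLOW(S) = {$}
Therefore, FOLLOW(S) = {$}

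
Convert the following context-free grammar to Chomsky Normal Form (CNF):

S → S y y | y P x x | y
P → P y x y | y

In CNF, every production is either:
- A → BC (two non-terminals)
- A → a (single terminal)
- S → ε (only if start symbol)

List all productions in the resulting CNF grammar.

TY → y; TX → x; S → y; P → y; S → S X0; X0 → TY TY; S → TY X1; X1 → P X2; X2 → TX TX; P → P X3; X3 → TY X4; X4 → TX TY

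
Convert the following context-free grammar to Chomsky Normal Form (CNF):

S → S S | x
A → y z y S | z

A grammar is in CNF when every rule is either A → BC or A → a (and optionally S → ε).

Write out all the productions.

S → x; TY → y; TZ → z; A → z; S → S S; A → TY X0; X0 → TZ X1; X1 → TY S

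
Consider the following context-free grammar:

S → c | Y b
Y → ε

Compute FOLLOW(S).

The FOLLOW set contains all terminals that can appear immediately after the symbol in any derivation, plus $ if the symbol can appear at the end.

We compute FOLLOW(S) using the standard algorithm.
FOLLOW(S) starts with {$}.
FIRST(S) = {b, c}
FIRST(Y) = {ε}
FOLLOW(S) = {$}
FOLLOW(Y) = {b}
Therefore, FOLLOW(S) = {$}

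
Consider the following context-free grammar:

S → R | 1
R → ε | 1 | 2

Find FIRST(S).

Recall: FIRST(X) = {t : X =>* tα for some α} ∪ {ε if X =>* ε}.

We compute FIRST(S) using the standard algorithm.
FIRST(R) = {1, 2, ε}
FIRST(S) = {1, 2, ε}
Therefore, FIRST(S) = {1, 2, ε}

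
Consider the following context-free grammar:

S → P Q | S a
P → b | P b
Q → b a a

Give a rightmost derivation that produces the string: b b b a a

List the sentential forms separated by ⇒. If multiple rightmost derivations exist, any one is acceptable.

S ⇒ P Q ⇒ P b a a ⇒ P b b a a ⇒ b b b a a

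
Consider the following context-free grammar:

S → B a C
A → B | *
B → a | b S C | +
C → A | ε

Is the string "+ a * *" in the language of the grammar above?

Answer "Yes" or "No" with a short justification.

No - no valid derivation exists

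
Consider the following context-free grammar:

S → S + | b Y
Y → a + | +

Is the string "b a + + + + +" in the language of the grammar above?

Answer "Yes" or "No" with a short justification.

Yes - a valid derivation exists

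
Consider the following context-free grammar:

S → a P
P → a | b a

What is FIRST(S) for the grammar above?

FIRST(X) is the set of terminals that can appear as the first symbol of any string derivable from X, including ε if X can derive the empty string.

We compute FIRST(S) using the standard algorithm.
FIRST(P) = {a, b}
FIRST(S) = {a}
Therefore, FIRST(S) = {a}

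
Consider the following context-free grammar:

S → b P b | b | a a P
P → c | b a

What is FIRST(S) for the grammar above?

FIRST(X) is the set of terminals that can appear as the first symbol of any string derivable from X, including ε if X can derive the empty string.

We compute FIRST(S) using the standard algorithm.
FIRST(P) = {b, c}
FIRST(S) = {a, b}
Therefore, FIRST(S) = {a, b}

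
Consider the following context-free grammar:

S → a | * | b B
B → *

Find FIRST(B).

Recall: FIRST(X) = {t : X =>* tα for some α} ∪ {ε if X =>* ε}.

We compute FIRST(B) using the standard algorithm.
FIRST(B) = {*}
FIRST(S) = {*, a, b}
Therefore, FIRST(B) = {*}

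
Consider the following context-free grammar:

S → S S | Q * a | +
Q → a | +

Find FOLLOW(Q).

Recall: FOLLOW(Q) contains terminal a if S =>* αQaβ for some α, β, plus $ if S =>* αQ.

We compute FOLLOW(Q) using the standard algorithm.
FOLLOW(S) starts with {$}.
FIRST(Q) = {+, a}
FIRST(S) = {+, a}
FOLLOW(Q) = {*}
FOLLOW(S) = {$, +, a}
Therefore, FOLLOW(Q) = {*}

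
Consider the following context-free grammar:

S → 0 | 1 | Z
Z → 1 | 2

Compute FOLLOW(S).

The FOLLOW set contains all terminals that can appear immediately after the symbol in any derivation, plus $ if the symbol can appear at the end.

We compute FOLLOW(S) using the standard algorithm.
FOLLOW(S) starts with {$}.
FIRST(S) = {0, 1, 2}
FIRST(Z) = {1, 2}
FOLLOW(S) = {$}
FOLLOW(Z) = {$}
Therefore, FOLLOW(S) = {$}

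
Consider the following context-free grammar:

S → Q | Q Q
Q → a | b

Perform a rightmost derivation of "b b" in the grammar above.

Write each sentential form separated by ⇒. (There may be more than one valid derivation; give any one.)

S ⇒ Q Q ⇒ Q b ⇒ b b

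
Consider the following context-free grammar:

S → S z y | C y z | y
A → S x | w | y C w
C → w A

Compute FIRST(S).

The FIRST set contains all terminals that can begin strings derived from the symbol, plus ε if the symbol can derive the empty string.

We compute FIRST(S) using the standard algorithm.
FIRST(A) = {w, y}
FIRST(C) = {w}
FIRST(S) = {w, y}
Therefore, FIRST(S) = {w, y}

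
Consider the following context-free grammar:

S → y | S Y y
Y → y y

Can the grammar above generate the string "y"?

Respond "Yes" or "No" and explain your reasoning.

Yes - a valid derivation exists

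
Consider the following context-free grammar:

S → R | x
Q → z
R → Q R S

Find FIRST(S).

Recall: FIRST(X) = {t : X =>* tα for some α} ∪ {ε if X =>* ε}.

We compute FIRST(S) using the standard algorithm.
FIRST(Q) = {z}
FIRST(R) = {z}
FIRST(S) = {x, z}
Therefore, FIRST(S) = {x, z}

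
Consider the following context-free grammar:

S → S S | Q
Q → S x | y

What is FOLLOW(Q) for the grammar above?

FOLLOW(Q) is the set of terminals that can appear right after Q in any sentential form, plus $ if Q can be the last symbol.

We compute FOLLOW(Q) using the standard algorithm.
FOLLOW(S) starts with {$}.
FIRST(Q) = {y}
FIRST(S) = {y}
FOLLOW(Q) = {$, x, y}
FOLLOW(S) = {$, x, y}
Therefore, FOLLOW(Q) = {$, x, y}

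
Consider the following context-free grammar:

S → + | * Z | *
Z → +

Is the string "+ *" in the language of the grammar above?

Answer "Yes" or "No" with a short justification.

No - no valid derivation exists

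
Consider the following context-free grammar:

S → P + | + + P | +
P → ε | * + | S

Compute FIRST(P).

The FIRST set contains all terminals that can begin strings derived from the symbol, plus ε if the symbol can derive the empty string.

We compute FIRST(P) using the standard algorithm.
FIRST(P) = {*, +, ε}
FIRST(S) = {*, +}
Therefore, FIRST(P) = {*, +, ε}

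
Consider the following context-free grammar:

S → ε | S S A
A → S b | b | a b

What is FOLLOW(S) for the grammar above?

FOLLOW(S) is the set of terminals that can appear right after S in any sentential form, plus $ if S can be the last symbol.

We compute FOLLOW(S) using the standard algorithm.
FOLLOW(S) starts with {$}.
FIRST(A) = {a, b}
FIRST(S) = {a, b, ε}
FOLLOW(A) = {$, a, b}
FOLLOW(S) = {$, a, b}
Therefore, FOLLOW(S) = {$, a, b}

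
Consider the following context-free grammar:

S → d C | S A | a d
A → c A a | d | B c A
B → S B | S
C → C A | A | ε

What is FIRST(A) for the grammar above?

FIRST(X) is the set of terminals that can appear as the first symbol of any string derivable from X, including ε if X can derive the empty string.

We compute FIRST(A) using the standard algorithm.
FIRST(A) = {a, c, d}
FIRST(B) = {a, d}
FIRST(C) = {a, c, d, ε}
FIRST(S) = {a, d}
Therefore, FIRST(A) = {a, c, d}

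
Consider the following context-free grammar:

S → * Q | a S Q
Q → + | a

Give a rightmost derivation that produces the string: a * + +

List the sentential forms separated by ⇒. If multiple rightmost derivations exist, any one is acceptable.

S ⇒ a S Q ⇒ a S + ⇒ a * Q + ⇒ a * + +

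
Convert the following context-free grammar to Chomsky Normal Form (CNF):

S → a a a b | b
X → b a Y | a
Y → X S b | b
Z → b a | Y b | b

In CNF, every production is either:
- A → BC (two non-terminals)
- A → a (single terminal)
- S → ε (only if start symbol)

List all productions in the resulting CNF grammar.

TA → a; TB → b; S → b; X → a; Y → b; Z → b; S → TA X0; X0 → TA X1; X1 → TA TB; X → TB X2; X2 → TA Y; Y → X X3; X3 → S TB; Z → TB TA; Z → Y TB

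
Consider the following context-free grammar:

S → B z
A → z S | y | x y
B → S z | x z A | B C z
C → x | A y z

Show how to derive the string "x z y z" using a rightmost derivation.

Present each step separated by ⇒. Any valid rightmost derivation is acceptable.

S ⇒ B z ⇒ x z A z ⇒ x z y z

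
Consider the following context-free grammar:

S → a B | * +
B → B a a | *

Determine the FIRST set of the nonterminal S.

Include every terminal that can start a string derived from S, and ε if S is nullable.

We compute FIRST(S) using the standard algorithm.
FIRST(B) = {*}
FIRST(S) = {*, a}
Therefore, FIRST(S) = {*, a}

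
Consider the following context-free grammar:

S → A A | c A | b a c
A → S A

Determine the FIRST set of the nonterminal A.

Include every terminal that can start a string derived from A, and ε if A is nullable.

We compute FIRST(A) using the standard algorithm.
FIRST(A) = {b, c}
FIRST(S) = {b, c}
Therefore, FIRST(A) = {b, c}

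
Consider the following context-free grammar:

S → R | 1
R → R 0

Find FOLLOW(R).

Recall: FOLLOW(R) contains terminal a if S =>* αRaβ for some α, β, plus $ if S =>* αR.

We compute FOLLOW(R) using the standard algorithm.
FOLLOW(S) starts with {$}.
FIRST(R) = {}
FIRST(S) = {1}
FOLLOW(R) = {$, 0}
FOLLOW(S) = {$}
Therefore, FOLLOW(R) = {$, 0}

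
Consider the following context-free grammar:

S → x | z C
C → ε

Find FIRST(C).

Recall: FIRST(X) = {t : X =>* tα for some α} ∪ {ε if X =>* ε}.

We compute FIRST(C) using the standard algorithm.
FIRST(C) = {ε}
FIRST(S) = {x, z}
Therefore, FIRST(C) = {ε}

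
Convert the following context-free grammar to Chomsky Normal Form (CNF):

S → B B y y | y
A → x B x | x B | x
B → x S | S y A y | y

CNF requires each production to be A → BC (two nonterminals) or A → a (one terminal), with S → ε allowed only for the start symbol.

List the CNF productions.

TY → y; S → y; TX → x; A → x; B → y; S → B X0; X0 → B X1; X1 → TY TY; A → TX X2; X2 → B TX; A → TX B; B → TX S; B → S X3; X3 → TY X4; X4 → A TY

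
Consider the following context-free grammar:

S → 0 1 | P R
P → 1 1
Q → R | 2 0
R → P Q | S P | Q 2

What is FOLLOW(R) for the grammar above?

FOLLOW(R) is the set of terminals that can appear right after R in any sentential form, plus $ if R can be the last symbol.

We compute FOLLOW(R) using the standard algorithm.
FOLLOW(S) starts with {$}.
FIRST(P) = {1}
FIRST(Q) = {0, 1, 2}
FIRST(R) = {0, 1, 2}
FIRST(S) = {0, 1}
FOLLOW(P) = {$, 0, 1, 2}
FOLLOW(Q) = {$, 1, 2}
FOLLOW(R) = {$, 1, 2}
FOLLOW(S) = {$, 1}
Therefore, FOLLOW(R) = {$, 1, 2}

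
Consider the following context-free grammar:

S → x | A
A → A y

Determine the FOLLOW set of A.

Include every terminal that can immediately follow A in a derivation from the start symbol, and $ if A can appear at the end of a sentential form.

We compute FOLLOW(A) using the standard algorithm.
FOLLOW(S) starts with {$}.
FIRST(A) = {}
FIRST(S) = {x}
FOLLOW(A) = {$, y}
FOLLOW(S) = {$}
Therefore, FOLLOW(A) = {$, y}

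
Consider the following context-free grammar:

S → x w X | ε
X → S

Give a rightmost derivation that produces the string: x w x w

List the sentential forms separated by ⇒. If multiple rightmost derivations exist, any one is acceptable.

S ⇒ x w X ⇒ x w S ⇒ x w x w X ⇒ x w x w S ⇒ x w x w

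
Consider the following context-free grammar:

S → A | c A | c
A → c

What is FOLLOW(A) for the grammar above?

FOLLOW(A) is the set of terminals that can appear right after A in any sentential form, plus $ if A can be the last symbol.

We compute FOLLOW(A) using the standard algorithm.
FOLLOW(S) starts with {$}.
FIRST(A) = {c}
FIRST(S) = {c}
FOLLOW(A) = {$}
FOLLOW(S) = {$}
Therefore, FOLLOW(A) = {$}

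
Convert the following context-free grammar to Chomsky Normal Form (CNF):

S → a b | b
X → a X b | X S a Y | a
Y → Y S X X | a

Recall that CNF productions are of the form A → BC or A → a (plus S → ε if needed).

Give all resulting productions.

TA → a; TB → b; S → b; X → a; Y → a; S → TA TB; X → TA X0; X0 → X TB; X → X X1; X1 → S X2; X2 → TA Y; Y → Y X3; X3 → S X4; X4 → X X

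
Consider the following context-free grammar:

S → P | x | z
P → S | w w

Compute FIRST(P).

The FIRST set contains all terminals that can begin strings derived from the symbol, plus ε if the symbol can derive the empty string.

We compute FIRST(P) using the standard algorithm.
FIRST(P) = {w, x, z}
FIRST(S) = {w, x, z}
Therefore, FIRST(P) = {w, x, z}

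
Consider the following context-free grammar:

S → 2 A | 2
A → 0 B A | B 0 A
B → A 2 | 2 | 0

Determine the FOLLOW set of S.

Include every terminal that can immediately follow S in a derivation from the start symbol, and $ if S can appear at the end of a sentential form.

We compute FOLLOW(S) using the standard algorithm.
FOLLOW(S) starts with {$}.
FIRST(A) = {0, 2}
FIRST(B) = {0, 2}
FIRST(S) = {2}
FOLLOW(A) = {$, 2}
FOLLOW(B) = {0, 2}
FOLLOW(S) = {$}
Therefore, FOLLOW(S) = {$}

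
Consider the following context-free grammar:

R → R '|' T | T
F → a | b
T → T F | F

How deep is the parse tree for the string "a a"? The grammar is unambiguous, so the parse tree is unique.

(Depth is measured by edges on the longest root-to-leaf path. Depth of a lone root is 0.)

4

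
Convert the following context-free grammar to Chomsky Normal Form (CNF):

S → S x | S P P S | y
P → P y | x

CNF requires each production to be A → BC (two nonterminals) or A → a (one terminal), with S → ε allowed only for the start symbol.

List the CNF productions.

TX → x; S → y; TY → y; P → x; S → S TX; S → S X0; X0 → P X1; X1 → P S; P → P TY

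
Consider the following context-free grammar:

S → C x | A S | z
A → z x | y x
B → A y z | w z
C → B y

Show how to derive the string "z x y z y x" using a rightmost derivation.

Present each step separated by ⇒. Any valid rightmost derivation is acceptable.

S ⇒ C x ⇒ B y x ⇒ A y z y x ⇒ z x y z y x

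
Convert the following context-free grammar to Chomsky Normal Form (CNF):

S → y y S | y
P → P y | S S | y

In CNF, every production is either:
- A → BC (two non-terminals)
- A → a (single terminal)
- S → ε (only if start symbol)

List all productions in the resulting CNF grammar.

TY → y; S → y; P → y; S → TY X0; X0 → TY S; P → P TY; P → S S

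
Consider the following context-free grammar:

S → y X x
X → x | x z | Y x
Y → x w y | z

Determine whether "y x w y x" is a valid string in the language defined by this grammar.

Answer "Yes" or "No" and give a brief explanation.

No - no valid derivation exists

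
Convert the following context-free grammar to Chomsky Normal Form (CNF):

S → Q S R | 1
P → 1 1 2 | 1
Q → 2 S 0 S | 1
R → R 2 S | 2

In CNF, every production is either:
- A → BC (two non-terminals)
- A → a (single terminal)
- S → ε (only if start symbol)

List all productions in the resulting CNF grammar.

S → 1; T1 → 1; T2 → 2; P → 1; T0 → 0; Q → 1; R → 2; S → Q X0; X0 → S R; P → T1 X1; X1 → T1 T2; Q → T2 X2; X2 → S X3; X3 → T0 S; R → R X4; X4 → T2 S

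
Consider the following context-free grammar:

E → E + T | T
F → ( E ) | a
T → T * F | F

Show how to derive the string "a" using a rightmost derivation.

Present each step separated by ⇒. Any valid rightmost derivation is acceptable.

E ⇒ T ⇒ F ⇒ a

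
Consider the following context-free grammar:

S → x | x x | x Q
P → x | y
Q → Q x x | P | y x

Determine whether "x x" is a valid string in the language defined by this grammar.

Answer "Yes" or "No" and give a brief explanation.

Yes - a valid derivation exists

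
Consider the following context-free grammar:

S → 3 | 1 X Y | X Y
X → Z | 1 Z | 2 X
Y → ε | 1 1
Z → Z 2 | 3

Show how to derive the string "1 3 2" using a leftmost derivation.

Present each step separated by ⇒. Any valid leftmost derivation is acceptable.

S ⇒ X Y ⇒ 1 Z Y ⇒ 1 Z 2 Y ⇒ 1 3 2 Y ⇒ 1 3 2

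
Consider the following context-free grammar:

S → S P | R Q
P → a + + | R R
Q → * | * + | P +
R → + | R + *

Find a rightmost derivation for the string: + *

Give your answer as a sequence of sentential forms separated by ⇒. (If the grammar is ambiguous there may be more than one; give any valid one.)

S ⇒ R Q ⇒ R * ⇒ + *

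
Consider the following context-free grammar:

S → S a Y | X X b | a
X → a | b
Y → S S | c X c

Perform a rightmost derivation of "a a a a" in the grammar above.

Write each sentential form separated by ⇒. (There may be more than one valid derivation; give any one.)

S ⇒ S a Y ⇒ S a S S ⇒ S a S a ⇒ S a a a ⇒ a a a a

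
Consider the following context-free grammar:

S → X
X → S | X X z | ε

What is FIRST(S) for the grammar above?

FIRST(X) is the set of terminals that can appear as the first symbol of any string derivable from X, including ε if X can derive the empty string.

We compute FIRST(S) using the standard algorithm.
FIRST(S) = {z, ε}
FIRST(X) = {z, ε}
Therefore, FIRST(S) = {z, ε}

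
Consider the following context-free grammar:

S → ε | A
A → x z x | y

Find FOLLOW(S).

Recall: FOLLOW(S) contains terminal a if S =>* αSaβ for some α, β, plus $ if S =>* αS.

We compute FOLLOW(S) using the standard algorithm.
FOLLOW(S) starts with {$}.
FIRST(A) = {x, y}
FIRST(S) = {x, y, ε}
FOLLOW(A) = {$}
FOLLOW(S) = {$}
Therefore, FOLLOW(S) = {$}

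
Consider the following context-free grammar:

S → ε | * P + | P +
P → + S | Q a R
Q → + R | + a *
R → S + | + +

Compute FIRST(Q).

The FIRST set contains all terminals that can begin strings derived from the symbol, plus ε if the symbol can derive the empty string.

We compute FIRST(Q) using the standard algorithm.
FIRST(P) = {+}
FIRST(Q) = {+}
FIRST(R) = {*, +}
FIRST(S) = {*, +, ε}
Therefore, FIRST(Q) = {+}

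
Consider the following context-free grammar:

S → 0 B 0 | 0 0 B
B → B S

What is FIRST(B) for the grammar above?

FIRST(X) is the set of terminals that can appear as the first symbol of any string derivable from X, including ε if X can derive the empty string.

We compute FIRST(B) using the standard algorithm.
FIRST(B) = {}
FIRST(S) = {0}
Therefore, FIRST(B) = {}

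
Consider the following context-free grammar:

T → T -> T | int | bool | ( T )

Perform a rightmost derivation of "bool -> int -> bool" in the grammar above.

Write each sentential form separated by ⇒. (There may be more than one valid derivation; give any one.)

T ⇒ T -> T ⇒ T -> T -> T ⇒ T -> T -> bool ⇒ T -> int -> bool ⇒ bool -> int -> bool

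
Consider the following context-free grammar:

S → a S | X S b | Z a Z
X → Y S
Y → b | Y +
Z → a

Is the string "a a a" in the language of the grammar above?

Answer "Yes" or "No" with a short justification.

Yes - a valid derivation exists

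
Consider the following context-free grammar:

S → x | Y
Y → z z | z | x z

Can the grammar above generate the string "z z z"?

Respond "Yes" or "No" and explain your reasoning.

No - no valid derivation exists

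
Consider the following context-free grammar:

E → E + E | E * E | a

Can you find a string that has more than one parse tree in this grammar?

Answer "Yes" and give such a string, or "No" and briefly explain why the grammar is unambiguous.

Yes - the string 'a + a * a * a' has two distinct parse trees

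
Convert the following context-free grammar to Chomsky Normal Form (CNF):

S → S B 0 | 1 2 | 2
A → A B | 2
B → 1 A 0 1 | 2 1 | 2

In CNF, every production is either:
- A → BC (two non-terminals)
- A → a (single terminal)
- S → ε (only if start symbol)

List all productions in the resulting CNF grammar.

T0 → 0; T1 → 1; T2 → 2; S → 2; A → 2; B → 2; S → S X0; X0 → B T0; S → T1 T2; A → A B; B → T1 X1; X1 → A X2; X2 → T0 T1; B → T2 T1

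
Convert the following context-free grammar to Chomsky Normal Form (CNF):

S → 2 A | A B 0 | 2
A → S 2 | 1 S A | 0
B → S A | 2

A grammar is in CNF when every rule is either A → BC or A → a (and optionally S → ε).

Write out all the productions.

T2 → 2; T0 → 0; S → 2; T1 → 1; A → 0; B → 2; S → T2 A; S → A X0; X0 → B T0; A → S T2; A → T1 X1; X1 → S A; B → S A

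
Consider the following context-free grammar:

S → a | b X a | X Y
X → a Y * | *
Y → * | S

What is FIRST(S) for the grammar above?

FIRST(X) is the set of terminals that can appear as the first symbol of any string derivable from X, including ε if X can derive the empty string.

We compute FIRST(S) using the standard algorithm.
FIRST(S) = {*, a, b}
FIRST(X) = {*, a}
FIRST(Y) = {*, a, b}
Therefore, FIRST(S) = {*, a, b}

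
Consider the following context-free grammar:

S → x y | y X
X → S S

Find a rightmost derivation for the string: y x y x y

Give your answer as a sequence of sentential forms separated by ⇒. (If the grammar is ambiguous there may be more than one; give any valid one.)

S ⇒ y X ⇒ y S S ⇒ y S x y ⇒ y x y x y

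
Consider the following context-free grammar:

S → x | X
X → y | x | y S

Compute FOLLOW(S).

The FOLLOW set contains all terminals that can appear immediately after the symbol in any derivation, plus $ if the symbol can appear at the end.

We compute FOLLOW(S) using the standard algorithm.
FOLLOW(S) starts with {$}.
FIRST(S) = {x, y}
FIRST(X) = {x, y}
FOLLOW(S) = {$}
FOLLOW(X) = {$}
Therefore, FOLLOW(S) = {$}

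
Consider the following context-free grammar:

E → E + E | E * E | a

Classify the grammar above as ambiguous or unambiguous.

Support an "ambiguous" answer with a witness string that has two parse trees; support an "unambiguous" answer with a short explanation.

Ambiguous - the string 'a * a * a * a + a' has two distinct parse trees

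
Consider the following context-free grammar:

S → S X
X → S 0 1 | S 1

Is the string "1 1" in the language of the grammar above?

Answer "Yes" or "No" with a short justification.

No - no valid derivation exists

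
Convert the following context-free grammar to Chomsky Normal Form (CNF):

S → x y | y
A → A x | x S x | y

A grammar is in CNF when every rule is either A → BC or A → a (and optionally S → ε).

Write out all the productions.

TX → x; TY → y; S → y; A → y; S → TX TY; A → A TX; A → TX X0; X0 → S TX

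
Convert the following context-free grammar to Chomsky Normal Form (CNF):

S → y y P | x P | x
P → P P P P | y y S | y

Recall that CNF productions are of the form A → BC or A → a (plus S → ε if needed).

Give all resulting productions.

TY → y; TX → x; S → x; P → y; S → TY X0; X0 → TY P; S → TX P; P → P X1; X1 → P X2; X2 → P P; P → TY X3; X3 → TY S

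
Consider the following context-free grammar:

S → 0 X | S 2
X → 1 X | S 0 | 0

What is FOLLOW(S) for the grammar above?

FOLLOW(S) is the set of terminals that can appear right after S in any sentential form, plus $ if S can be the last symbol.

We compute FOLLOW(S) using the standard algorithm.
FOLLOW(S) starts with {$}.
FIRST(S) = {0}
FIRST(X) = {0, 1}
FOLLOW(S) = {$, 0, 2}
FOLLOW(X) = {$, 0, 2}
Therefore, FOLLOW(S) = {$, 0, 2}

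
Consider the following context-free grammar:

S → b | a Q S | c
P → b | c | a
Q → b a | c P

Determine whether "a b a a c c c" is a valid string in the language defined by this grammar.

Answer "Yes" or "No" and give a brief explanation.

Yes - a valid derivation exists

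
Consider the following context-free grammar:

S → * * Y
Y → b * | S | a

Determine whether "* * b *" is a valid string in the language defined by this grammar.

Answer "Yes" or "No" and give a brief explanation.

Yes - a valid derivation exists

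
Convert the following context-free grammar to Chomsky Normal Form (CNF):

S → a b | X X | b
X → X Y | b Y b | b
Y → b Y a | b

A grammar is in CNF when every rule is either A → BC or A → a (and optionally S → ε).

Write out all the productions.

TA → a; TB → b; S → b; X → b; Y → b; S → TA TB; S → X X; X → X Y; X → TB X0; X0 → Y TB; Y → TB X1; X1 → Y TA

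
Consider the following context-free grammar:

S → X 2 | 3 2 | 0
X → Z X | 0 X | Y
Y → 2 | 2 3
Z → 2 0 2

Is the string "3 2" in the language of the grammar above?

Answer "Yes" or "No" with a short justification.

Yes - a valid derivation exists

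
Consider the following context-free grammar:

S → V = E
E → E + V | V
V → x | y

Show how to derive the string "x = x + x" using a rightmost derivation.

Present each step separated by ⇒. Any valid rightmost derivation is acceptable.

S ⇒ V = E ⇒ V = E + V ⇒ V = E + x ⇒ V = V + x ⇒ V = x + x ⇒ x = x + x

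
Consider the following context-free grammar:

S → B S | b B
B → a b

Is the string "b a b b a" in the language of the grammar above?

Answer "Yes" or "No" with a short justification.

No - no valid derivation exists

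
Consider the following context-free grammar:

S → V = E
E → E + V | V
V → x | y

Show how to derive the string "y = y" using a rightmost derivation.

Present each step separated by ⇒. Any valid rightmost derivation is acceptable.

S ⇒ V = E ⇒ V = V ⇒ V = y ⇒ y = y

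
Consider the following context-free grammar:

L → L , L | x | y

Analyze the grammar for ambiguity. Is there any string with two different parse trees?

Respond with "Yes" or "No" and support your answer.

Yes - the string 'y , y , x , x , y' has two distinct parse trees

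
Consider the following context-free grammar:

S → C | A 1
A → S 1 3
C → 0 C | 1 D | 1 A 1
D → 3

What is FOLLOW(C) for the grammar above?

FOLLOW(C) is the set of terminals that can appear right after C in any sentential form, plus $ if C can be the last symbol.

We compute FOLLOW(C) using the standard algorithm.
FOLLOW(S) starts with {$}.
FIRST(A) = {0, 1}
FIRST(C) = {0, 1}
FIRST(D) = {3}
FIRST(S) = {0, 1}
FOLLOW(A) = {1}
FOLLOW(C) = {$, 1}
FOLLOW(D) = {$, 1}
FOLLOW(S) = {$, 1}
Therefore, FOLLOW(C) = {$, 1}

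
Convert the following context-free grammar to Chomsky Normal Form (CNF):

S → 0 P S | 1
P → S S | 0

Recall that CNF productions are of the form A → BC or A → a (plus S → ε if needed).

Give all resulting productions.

T0 → 0; S → 1; P → 0; S → T0 X0; X0 → P S; P → S S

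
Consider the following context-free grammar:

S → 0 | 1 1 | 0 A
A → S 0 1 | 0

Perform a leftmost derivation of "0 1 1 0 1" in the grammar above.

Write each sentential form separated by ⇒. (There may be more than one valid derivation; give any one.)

S ⇒ 0 A ⇒ 0 S 0 1 ⇒ 0 1 1 0 1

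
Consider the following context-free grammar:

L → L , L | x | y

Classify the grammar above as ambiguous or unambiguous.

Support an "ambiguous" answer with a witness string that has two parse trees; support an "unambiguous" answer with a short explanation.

Ambiguous - the string 'y , y , y , x , y' has two distinct parse trees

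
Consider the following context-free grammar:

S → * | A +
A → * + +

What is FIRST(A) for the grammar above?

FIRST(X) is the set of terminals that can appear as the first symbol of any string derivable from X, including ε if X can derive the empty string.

We compute FIRST(A) using the standard algorithm.
FIRST(A) = {*}
FIRST(S) = {*}
Therefore, FIRST(A) = {*}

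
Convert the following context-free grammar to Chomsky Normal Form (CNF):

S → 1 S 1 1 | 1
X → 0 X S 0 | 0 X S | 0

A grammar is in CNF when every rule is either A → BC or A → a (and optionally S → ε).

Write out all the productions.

T1 → 1; S → 1; T0 → 0; X → 0; S → T1 X0; X0 → S X1; X1 → T1 T1; X → T0 X2; X2 → X X3; X3 → S T0; X → T0 X4; X4 → X S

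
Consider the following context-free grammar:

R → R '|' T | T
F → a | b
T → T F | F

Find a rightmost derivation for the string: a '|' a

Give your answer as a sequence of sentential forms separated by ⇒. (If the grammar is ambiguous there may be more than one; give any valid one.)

R ⇒ R '|' T ⇒ R '|' F ⇒ R '|' a ⇒ T '|' a ⇒ F '|' a ⇒ a '|' a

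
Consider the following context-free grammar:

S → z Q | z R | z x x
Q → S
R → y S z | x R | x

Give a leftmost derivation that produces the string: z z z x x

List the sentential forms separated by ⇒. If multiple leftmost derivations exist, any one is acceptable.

S ⇒ z Q ⇒ z S ⇒ z z Q ⇒ z z S ⇒ z z z x x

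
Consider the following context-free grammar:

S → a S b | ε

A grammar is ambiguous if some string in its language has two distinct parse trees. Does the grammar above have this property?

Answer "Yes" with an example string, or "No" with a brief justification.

No - the grammar is unambiguous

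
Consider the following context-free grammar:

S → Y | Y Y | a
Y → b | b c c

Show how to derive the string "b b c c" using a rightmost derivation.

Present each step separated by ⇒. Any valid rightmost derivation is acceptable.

S ⇒ Y Y ⇒ Y b c c ⇒ b b c c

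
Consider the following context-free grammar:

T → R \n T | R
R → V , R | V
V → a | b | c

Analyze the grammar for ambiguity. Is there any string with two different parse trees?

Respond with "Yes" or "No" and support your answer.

No - the grammar is unambiguous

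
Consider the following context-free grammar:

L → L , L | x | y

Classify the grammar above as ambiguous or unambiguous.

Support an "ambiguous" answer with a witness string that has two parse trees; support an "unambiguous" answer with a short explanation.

Ambiguous - the string 'x , y , y , x , x' has two distinct parse trees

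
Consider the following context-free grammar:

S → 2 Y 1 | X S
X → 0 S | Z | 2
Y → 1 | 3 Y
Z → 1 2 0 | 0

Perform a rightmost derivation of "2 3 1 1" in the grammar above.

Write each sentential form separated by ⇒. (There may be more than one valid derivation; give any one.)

S ⇒ 2 Y 1 ⇒ 2 3 Y 1 ⇒ 2 3 1 1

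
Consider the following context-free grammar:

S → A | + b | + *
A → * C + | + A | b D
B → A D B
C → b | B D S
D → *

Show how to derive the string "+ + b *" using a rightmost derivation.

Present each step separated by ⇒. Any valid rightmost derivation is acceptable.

S ⇒ A ⇒ + A ⇒ + + A ⇒ + + b D ⇒ + + b *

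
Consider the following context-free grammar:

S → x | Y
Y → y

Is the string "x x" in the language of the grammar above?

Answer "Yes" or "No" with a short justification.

No - no valid derivation exists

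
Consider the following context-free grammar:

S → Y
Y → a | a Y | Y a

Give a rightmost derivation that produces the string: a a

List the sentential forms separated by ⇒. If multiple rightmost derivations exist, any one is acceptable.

S ⇒ Y ⇒ a Y ⇒ a a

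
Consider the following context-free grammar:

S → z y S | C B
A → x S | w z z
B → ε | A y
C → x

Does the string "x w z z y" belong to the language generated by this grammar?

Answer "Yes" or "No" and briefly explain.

Yes - a valid derivation exists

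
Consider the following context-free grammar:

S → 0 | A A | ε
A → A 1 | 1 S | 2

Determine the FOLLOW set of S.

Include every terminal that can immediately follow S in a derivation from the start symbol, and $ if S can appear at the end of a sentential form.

We compute FOLLOW(S) using the standard algorithm.
FOLLOW(S) starts with {$}.
FIRST(A) = {1, 2}
FIRST(S) = {0, 1, 2, ε}
FOLLOW(A) = {$, 1, 2}
FOLLOW(S) = {$, 1, 2}
Therefore, FOLLOW(S) = {$, 1, 2}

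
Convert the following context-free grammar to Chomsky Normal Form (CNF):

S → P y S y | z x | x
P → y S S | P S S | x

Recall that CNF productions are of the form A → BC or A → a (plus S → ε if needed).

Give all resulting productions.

TY → y; TZ → z; TX → x; S → x; P → x; S → P X0; X0 → TY X1; X1 → S TY; S → TZ TX; P → TY X2; X2 → S S; P → P X3; X3 → S S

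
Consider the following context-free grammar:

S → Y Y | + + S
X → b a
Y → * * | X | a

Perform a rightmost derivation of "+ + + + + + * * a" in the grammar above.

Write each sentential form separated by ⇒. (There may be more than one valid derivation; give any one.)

S ⇒ + + S ⇒ + + + + S ⇒ + + + + + + S ⇒ + + + + + + Y Y ⇒ + + + + + + Y a ⇒ + + + + + + * * a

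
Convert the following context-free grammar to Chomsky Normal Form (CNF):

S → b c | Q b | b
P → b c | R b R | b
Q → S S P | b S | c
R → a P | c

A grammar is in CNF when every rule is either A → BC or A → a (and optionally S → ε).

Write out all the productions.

TB → b; TC → c; S → b; P → b; Q → c; TA → a; R → c; S → TB TC; S → Q TB; P → TB TC; P → R X0; X0 → TB R; Q → S X1; X1 → S P; Q → TB S; R → TA P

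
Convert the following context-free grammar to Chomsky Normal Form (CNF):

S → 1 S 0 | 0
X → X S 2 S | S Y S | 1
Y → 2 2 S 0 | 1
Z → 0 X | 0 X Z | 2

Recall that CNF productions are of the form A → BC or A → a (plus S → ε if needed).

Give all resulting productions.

T1 → 1; T0 → 0; S → 0; T2 → 2; X → 1; Y → 1; Z → 2; S → T1 X0; X0 → S T0; X → X X1; X1 → S X2; X2 → T2 S; X → S X3; X3 → Y S; Y → T2 X4; X4 → T2 X5; X5 → S T0; Z → T0 X; Z → T0 X6; X6 → X Z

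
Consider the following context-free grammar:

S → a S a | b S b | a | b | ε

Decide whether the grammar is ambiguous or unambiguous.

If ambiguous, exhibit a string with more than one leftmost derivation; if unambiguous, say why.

Unambiguous - every string in the language has a unique leftmost derivation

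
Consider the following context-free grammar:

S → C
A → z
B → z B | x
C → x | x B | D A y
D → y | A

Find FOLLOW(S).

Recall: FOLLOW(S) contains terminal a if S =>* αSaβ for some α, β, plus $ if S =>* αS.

We compute FOLLOW(S) using the standard algorithm.
FOLLOW(S) starts with {$}.
FIRST(A) = {z}
FIRST(B) = {x, z}
FIRST(C) = {x, y, z}
FIRST(D) = {y, z}
FIRST(S) = {x, y, z}
FOLLOW(A) = {y, z}
FOLLOW(B) = {$}
FOLLOW(C) = {$}
FOLLOW(D) = {z}
FOLLOW(S) = {$}
Therefore, FOLLOW(S) = {$}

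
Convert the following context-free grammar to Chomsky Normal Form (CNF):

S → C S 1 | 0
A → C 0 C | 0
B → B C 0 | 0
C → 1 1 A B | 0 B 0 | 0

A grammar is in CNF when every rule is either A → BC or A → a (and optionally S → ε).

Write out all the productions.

T1 → 1; S → 0; T0 → 0; A → 0; B → 0; C → 0; S → C X0; X0 → S T1; A → C X1; X1 → T0 C; B → B X2; X2 → C T0; C → T1 X3; X3 → T1 X4; X4 → A B; C → T0 X5; X5 → B T0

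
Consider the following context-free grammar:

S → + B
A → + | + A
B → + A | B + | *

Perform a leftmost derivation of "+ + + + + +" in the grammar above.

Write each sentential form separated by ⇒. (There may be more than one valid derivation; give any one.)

S ⇒ + B ⇒ + + A ⇒ + + + A ⇒ + + + + A ⇒ + + + + + A ⇒ + + + + + +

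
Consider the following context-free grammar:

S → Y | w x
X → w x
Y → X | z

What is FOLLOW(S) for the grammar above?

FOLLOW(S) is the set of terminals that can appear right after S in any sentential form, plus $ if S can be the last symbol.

We compute FOLLOW(S) using the standard algorithm.
FOLLOW(S) starts with {$}.
FIRST(S) = {w, z}
FIRST(X) = {w}
FIRST(Y) = {w, z}
FOLLOW(S) = {$}
FOLLOW(X) = {$}
FOLLOW(Y) = {$}
Therefore, FOLLOW(S) = {$}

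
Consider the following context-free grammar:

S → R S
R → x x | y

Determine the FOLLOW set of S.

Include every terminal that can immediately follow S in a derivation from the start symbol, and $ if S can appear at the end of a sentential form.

We compute FOLLOW(S) using the standard algorithm.
FOLLOW(S) starts with {$}.
FIRST(R) = {x, y}
FIRST(S) = {x, y}
FOLLOW(R) = {x, y}
FOLLOW(S) = {$}
Therefore, FOLLOW(S) = {$}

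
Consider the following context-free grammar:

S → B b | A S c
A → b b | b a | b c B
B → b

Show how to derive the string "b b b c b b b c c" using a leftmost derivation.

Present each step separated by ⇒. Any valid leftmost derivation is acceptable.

S ⇒ A S c ⇒ b b S c ⇒ b b A S c c ⇒ b b b c B S c c ⇒ b b b c b S c c ⇒ b b b c b B b c c ⇒ b b b c b b b c c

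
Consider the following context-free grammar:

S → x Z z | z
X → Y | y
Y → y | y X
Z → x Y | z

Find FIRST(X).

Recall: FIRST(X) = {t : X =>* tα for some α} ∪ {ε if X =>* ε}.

We compute FIRST(X) using the standard algorithm.
FIRST(S) = {x, z}
FIRST(X) = {y}
FIRST(Y) = {y}
FIRST(Z) = {x, z}
Therefore, FIRST(X) = {y}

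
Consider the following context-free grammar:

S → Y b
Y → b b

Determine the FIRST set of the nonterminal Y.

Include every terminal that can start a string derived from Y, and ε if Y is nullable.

We compute FIRST(Y) using the standard algorithm.
FIRST(S) = {b}
FIRST(Y) = {b}
Therefore, FIRST(Y) = {b}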